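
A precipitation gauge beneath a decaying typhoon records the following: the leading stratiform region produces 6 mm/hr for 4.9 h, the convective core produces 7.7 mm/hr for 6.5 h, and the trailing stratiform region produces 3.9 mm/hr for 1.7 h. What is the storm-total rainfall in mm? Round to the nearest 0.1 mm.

total ≈ 86.1 mm

Total = Σ Rᵢ Δtᵢ = 6 × 4.9 + 7.7 × 6.5 + 3.9 × 1.7
      = 29.4 + 50.05 + 6.63 = 86.1 mm.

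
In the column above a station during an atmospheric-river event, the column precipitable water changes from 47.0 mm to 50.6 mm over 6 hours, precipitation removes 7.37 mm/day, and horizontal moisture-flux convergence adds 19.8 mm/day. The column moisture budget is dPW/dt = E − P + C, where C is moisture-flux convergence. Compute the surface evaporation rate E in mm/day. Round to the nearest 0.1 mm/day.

dPW/dt = (50.6 − 47.0) mm / (6/24 day) = +14.400 mm/day.
E = dPW/dt + P − C = (+14.400) + 7.37 − (19.8) = 2.0 mm/day.

E ≈ 2.0 mm/day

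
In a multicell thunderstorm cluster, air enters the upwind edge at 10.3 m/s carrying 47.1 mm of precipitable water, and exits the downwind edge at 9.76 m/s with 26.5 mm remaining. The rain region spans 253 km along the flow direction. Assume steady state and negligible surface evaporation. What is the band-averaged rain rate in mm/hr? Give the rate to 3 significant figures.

Column moisture flux per unit crosswind length is F = V × PW.
Inflow: F_in = 10.3 × 47.1 = 485.13 mm·m/s
Outflow: F_out = 9.76 × 26.5 = 258.64 mm·m/s
Steady-state rate R = (F_in − F_out)/L = (485.13 − 258.64) / 253000 m = 8.952e-04 mm/s.
R = 8.952e-04 × 3600 = 3.22 mm/hr.

R ≈ 3.22 mm/hr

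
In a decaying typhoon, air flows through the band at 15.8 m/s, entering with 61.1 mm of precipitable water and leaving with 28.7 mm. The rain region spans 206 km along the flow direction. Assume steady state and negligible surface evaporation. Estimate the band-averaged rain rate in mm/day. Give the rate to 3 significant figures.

R ≈ 215 mm/day

Column moisture flux per unit crosswind length is F = V × PW.
Inflow: F_in = 15.8 × 61.1 = 965.38 mm·m/s
Outflow: F_out = 15.8 × 28.7 = 453.46 mm·m/s
Steady-state rate R = (F_in − F_out)/L = (965.38 − 453.46) / 206000 m = 2.485e-03 mm/s.
R = 2.485e-03 × 3600 × 24 = 215 mm/day.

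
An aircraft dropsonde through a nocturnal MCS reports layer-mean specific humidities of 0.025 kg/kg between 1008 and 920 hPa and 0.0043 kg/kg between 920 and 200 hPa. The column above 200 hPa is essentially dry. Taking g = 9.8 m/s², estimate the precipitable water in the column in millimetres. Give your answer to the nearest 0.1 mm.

PW ≈ 54.0 mm

Precipitable water is the column-integrated vapour mass per unit area: PW = (1/g) Σ q̄ Δp, with q in kg/kg and Δp in Pa (1 kg/m² of water = 1 mm).
Layer 1008–920 hPa: Δp = 88 hPa = 8800 Pa, q̄ = 0.025 kg/kg → 0.025 × 8800 / 9.8 = 22.45 mm
Layer 920–200 hPa: Δp = 720 hPa = 72000 Pa, q̄ = 0.0043 kg/kg → 0.0043 × 72000 / 9.8 = 31.59 mm
PW = 22.45 + 31.59 = 54.04 ≈ 54.0 mm.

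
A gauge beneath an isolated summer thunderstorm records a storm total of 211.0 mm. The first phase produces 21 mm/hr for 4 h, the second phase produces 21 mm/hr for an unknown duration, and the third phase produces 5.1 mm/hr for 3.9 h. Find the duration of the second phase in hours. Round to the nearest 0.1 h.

duration ≈ 5.1 h

Known phases: 21 × 4 + 5.1 × 3.9 = 84 + 19.89 = 103.89 mm.
Remaining depth = 211.0 − 103.89 = 107.11 mm.
Duration = 107.11 / 21 = 5.1 h.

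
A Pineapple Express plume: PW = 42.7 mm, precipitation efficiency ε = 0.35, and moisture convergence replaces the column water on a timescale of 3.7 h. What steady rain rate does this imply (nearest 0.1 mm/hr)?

Each overturning extracts ε × PW = 0.35 × 42.7 = 14.945 mm.
Rate = ε·PW / τ = 14.945 / 3.7 h = 4.0 mm/hr.

R ≈ 4.0 mm/hr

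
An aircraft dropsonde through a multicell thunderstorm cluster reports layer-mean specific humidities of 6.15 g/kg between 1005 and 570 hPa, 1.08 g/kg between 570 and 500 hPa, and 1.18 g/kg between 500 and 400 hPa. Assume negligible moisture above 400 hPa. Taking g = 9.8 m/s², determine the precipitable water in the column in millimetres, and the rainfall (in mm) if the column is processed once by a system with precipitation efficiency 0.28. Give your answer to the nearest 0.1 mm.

PW ≈ 29.3 mm; rainfall ≈ 8.2 mm

Precipitable water is the column-integrated vapour mass per unit area: PW = (1/g) Σ q̄ Δp, with q in kg/kg and Δp in Pa (1 kg/m² of water = 1 mm).
Layer 1005–570 hPa: Δp = 435 hPa = 43500 Pa, q̄ = 0.00615 kg/kg → 0.00615 × 43500 / 9.8 = 27.30 mm
Layer 570–500 hPa: Δp = 70 hPa = 7000 Pa, q̄ = 0.00108 kg/kg → 0.00108 × 7000 / 9.8 = 0.77 mm
Layer 500–400 hPa: Δp = 100 hPa = 10000 Pa, q̄ = 0.00118 kg/kg → 0.00118 × 10000 / 9.8 = 1.20 mm
PW = 27.30 + 0.77 + 1.20 = 29.27 ≈ 29.3 mm.
Rainfall = ε × PW = 0.28 × 29.3 = 8.2 mm.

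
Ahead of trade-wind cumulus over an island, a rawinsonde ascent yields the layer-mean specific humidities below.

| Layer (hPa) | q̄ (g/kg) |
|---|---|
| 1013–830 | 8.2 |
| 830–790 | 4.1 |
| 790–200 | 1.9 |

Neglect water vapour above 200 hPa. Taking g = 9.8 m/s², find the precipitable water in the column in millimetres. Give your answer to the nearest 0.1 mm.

PW ≈ 28.4 mm

Precipitable water is the column-integrated vapour mass per unit area: PW = (1/g) Σ q̄ Δp, with q in kg/kg and Δp in Pa (1 kg/m² of water = 1 mm).
Layer 1013–830 hPa: Δp = 183 hPa = 18300 Pa, q̄ = 0.0082 kg/kg → 0.0082 × 18300 / 9.8 = 15.31 mm
Layer 830–790 hPa: Δp = 40 hPa = 4000 Pa, q̄ = 0.0041 kg/kg → 0.0041 × 4000 / 9.8 = 1.67 mm
Layer 790–200 hPa: Δp = 590 hPa = 59000 Pa, q̄ = 0.0019 kg/kg → 0.0019 × 59000 / 9.8 = 11.44 mm
PW = 15.31 + 1.67 + 11.44 = 28.42 ≈ 28.4 mm.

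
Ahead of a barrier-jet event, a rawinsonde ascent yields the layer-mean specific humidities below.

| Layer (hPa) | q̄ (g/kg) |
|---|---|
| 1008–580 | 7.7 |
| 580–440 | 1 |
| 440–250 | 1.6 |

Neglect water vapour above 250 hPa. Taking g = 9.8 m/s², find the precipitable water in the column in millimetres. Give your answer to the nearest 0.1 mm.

PW ≈ 38.2 mm

Precipitable water is the column-integrated vapour mass per unit area: PW = (1/g) Σ q̄ Δp, with q in kg/kg and Δp in Pa (1 kg/m² of water = 1 mm).
Layer 1008–580 hPa: Δp = 428 hPa = 42800 Pa, q̄ = 0.0077 kg/kg → 0.0077 × 42800 / 9.8 = 33.63 mm
Layer 580–440 hPa: Δp = 140 hPa = 14000 Pa, q̄ = 0.001 kg/kg → 0.001 × 14000 / 9.8 = 1.43 mm
Layer 440–250 hPa: Δp = 190 hPa = 19000 Pa, q̄ = 0.0016 kg/kg → 0.0016 × 19000 / 9.8 = 3.10 mm
PW = 33.63 + 1.43 + 3.10 = 38.16 ≈ 38.2 mm.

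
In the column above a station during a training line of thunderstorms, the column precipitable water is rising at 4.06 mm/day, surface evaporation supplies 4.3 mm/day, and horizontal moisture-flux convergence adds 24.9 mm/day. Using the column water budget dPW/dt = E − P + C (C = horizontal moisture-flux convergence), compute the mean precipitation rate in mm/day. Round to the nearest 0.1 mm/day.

dPW/dt = +4.06 mm/day.
P = E + C − dPW/dt = 4.3 + (24.9) − (+4.06) = 25.1 mm/day.

P ≈ 25.1 mm/day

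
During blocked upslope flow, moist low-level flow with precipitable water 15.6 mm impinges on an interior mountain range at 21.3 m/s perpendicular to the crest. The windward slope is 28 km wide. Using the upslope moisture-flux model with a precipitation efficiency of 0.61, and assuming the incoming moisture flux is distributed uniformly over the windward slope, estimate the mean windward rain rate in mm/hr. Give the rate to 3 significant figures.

Incoming column moisture flux per unit ridge length: F = V × PW = 21.3 × 15.6 = 332.28 mm·m/s.
Spread over the 28 km slope with efficiency ε = 0.61: R = ε·F/W = 0.61 × 332.28 / 28000 m = 7.239e-03 mm/s.
R = 7.239e-03 × 3600 = 26.1 mm/hr.

R ≈ 26.1 mm/hr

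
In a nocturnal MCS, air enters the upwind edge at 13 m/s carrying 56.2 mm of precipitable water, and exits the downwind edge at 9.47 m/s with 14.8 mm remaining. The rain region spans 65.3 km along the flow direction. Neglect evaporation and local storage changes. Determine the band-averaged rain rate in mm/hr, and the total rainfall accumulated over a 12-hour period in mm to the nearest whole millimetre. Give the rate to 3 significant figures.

Column moisture flux per unit crosswind length is F = V × PW.
Inflow: F_in = 13 × 56.2 = 730.6 mm·m/s
Outflow: F_out = 9.47 × 14.8 = 140.156 mm·m/s
Steady-state rate R = (F_in − F_out)/L = (730.6 − 140.156) / 65300 m = 9.042e-03 mm/s.
R = 9.042e-03 × 3600 = 32.6 mm/hr.
Over 12 h: total = 32.6 × 12 = 391.2 ≈ 391 mm.

R ≈ 32.6 mm/hr; total ≈ 391 mm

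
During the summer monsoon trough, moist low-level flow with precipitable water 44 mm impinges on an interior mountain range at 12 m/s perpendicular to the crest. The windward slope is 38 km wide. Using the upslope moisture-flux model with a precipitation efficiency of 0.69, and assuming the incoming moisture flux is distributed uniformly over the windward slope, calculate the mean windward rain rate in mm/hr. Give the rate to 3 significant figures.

Incoming column moisture flux per unit ridge length: F = V × PW = 12 × 44 = 528 mm·m/s.
Spread over the 38 km slope with efficiency ε = 0.69: R = ε·F/W = 0.69 × 528 / 38000 m = 9.587e-03 mm/s.
R = 9.587e-03 × 3600 = 34.5 mm/hr.

R ≈ 34.5 mm/hr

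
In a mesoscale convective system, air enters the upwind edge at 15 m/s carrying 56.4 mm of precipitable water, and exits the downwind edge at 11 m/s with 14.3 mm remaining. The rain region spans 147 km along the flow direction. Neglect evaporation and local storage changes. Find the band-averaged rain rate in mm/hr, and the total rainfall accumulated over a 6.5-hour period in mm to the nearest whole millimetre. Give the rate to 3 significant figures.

R ≈ 16.9 mm/hr; total ≈ 110 mm

Column moisture flux per unit crosswind length is F = V × PW.
Inflow: F_in = 15 × 56.4 = 846 mm·m/s
Outflow: F_out = 11 × 14.3 = 157.3 mm·m/s
Steady-state rate R = (F_in − F_out)/L = (846 − 157.3) / 147000 m = 4.685e-03 mm/s.
R = 4.685e-03 × 3600 = 16.9 mm/hr.
Over 6.5 h: total = 16.9 × 6.5 = 109.85 ≈ 110 mm.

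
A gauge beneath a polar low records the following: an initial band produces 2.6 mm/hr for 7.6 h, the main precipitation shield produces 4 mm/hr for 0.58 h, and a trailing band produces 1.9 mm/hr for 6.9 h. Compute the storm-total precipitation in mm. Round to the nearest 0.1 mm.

Total = Σ Rᵢ Δtᵢ = 2.6 × 7.6 + 4 × 0.58 + 1.9 × 6.9
      = 19.76 + 2.32 + 13.11 = 35.2 mm.

total ≈ 35.2 mm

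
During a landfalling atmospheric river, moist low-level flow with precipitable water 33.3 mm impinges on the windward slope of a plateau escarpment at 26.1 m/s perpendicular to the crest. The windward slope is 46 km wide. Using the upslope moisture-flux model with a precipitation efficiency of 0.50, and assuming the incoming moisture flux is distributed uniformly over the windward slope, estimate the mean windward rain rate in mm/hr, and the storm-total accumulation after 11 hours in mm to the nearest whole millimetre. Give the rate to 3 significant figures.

R ≈ 34.0 mm/hr; total ≈ 374 mm

Incoming column moisture flux per unit ridge length: F = V × PW = 26.1 × 33.3 = 869.13 mm·m/s.
Spread over the 46 km slope with efficiency ε = 0.50: R = ε·F/W = 0.50 × 869.13 / 46000 m = 9.447e-03 mm/s.
R = 9.447e-03 × 3600 = 34.0 mm/hr.
Over 11 h: total = 34.0 × 11 = 374 mm.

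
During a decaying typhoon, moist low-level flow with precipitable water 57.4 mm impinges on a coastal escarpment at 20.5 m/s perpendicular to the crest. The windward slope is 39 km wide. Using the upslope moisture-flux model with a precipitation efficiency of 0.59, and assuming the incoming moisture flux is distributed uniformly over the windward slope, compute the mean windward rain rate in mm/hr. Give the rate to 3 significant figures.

Incoming column moisture flux per unit ridge length: F = V × PW = 20.5 × 57.4 = 1176.7 mm·m/s.
Spread over the 39 km slope with efficiency ε = 0.59: R = ε·F/W = 0.59 × 1176.7 / 39000 m = 1.780e-02 mm/s.
R = 1.780e-02 × 3600 = 64.1 mm/hr.

R ≈ 64.1 mm/hr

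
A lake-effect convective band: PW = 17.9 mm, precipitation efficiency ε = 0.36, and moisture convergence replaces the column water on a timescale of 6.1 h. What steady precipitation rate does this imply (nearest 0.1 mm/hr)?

Each overturning extracts ε × PW = 0.36 × 17.9 = 6.444 mm.
Rate = ε·PW / τ = 6.444 / 6.1 h = 1.1 mm/hr.

R ≈ 1.1 mm/hr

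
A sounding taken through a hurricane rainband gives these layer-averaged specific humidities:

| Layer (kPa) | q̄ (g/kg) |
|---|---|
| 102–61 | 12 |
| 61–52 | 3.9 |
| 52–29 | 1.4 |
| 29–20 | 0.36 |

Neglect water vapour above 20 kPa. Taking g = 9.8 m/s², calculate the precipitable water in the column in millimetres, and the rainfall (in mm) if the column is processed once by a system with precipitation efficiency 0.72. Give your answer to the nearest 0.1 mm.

PW ≈ 57.4 mm; rainfall ≈ 41.3 mm

Precipitable water is the column-integrated vapour mass per unit area: PW = (1/g) Σ q̄ Δp, with q in kg/kg and Δp in Pa (1 kg/m² of water = 1 mm).
Layer 102–61 kPa: Δp = 410 hPa = 41000 Pa, q̄ = 0.012 kg/kg → 0.012 × 41000 / 9.8 = 50.20 mm
Layer 61–52 kPa: Δp = 90 hPa = 9000 Pa, q̄ = 0.0039 kg/kg → 0.0039 × 9000 / 9.8 = 3.58 mm
Layer 52–29 kPa: Δp = 230 hPa = 23000 Pa, q̄ = 0.0014 kg/kg → 0.0014 × 23000 / 9.8 = 3.29 mm
Layer 29–20 kPa: Δp = 90 hPa = 9000 Pa, q̄ = 0.00036 kg/kg → 0.00036 × 9000 / 9.8 = 0.33 mm
PW = 50.20 + 3.58 + 3.29 + 0.33 = 57.40 ≈ 57.4 mm.
Rainfall = ε × PW = 0.72 × 57.4 = 41.3 mm.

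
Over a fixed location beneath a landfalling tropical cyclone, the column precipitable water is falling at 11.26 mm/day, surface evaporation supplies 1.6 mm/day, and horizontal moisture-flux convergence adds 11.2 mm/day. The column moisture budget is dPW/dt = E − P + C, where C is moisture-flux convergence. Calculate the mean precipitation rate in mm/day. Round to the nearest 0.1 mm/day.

dPW/dt = -11.26 mm/day.
P = E + C − dPW/dt = 1.6 + (11.2) − (-11.26) = 24.1 mm/day.

P ≈ 24.1 mm/day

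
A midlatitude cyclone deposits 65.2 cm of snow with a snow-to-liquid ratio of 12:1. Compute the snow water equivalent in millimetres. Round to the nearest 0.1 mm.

SWE ≈ 54.3 mm

SWE = snow depth / ratio = 65.2 cm / 12 = 5.433 cm = 54.3 mm.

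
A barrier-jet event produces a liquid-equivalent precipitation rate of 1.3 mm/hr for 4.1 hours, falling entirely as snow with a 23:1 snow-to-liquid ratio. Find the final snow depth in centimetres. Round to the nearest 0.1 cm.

snow depth ≈ 12.3 cm

Liquid-equivalent depth = 1.3 × 4.1 = 5.33 mm.
Snow depth = 5.33 mm × 23 = 122.59 mm = 12.3 cm.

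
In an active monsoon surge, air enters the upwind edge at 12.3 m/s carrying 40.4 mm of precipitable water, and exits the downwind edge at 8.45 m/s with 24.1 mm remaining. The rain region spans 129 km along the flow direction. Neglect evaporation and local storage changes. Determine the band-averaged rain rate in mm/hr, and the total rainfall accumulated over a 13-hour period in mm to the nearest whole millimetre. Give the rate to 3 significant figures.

Column moisture flux per unit crosswind length is F = V × PW.
Inflow: F_in = 12.3 × 40.4 = 496.92 mm·m/s
Outflow: F_out = 8.45 × 24.1 = 203.645 mm·m/s
Steady-state rate R = (F_in − F_out)/L = (496.92 − 203.645) / 129000 m = 2.273e-03 mm/s.
R = 2.273e-03 × 3600 = 8.18 mm/hr.
Over 13 h: total = 8.18 × 13 = 106.34 ≈ 106 mm.

R ≈ 8.18 mm/hr; total ≈ 106 mm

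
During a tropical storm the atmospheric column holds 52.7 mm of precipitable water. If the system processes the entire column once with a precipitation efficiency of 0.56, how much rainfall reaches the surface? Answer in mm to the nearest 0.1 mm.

Rainfall = ε × PW = 0.56 × 52.7 = 29.5 mm.

rainfall ≈ 29.5 mm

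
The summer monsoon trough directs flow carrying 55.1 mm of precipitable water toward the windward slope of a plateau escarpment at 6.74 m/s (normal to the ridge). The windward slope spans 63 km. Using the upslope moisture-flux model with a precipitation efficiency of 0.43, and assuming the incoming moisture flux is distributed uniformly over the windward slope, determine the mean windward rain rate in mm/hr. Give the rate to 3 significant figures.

Incoming column moisture flux per unit ridge length: F = V × PW = 6.74 × 55.1 = 371.374 mm·m/s.
Spread over the 63 km slope with efficiency ε = 0.43: R = ε·F/W = 0.43 × 371.374 / 63000 m = 2.535e-03 mm/s.
R = 2.535e-03 × 3600 = 9.13 mm/hr.

R ≈ 9.13 mm/hr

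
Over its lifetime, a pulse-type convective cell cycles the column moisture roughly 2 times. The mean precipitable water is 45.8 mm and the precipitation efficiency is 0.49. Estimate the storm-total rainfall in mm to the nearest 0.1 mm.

rainfall ≈ 44.9 mm

Each cycle deposits ε × PW = 0.49 × 45.8 = 22.442 mm.
Over 2 cycles: 2 × 22.442 = 44.9 mm.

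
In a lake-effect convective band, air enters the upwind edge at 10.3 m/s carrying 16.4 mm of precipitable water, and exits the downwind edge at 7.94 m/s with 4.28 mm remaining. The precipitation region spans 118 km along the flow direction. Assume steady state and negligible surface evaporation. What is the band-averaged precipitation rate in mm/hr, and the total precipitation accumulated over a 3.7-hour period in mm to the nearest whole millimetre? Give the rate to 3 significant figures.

R ≈ 4.12 mm/hr; total ≈ 15 mm

Column moisture flux per unit crosswind length is F = V × PW.
Inflow: F_in = 10.3 × 16.4 = 168.92 mm·m/s
Outflow: F_out = 7.94 × 4.28 = 33.9832 mm·m/s
Steady-state rate R = (F_in − F_out)/L = (168.92 − 33.9832) / 118000 m = 1.144e-03 mm/s.
R = 1.144e-03 × 3600 = 4.12 mm/hr.
Over 3.7 h: total = 4.12 × 3.7 = 15.244 ≈ 15 mm.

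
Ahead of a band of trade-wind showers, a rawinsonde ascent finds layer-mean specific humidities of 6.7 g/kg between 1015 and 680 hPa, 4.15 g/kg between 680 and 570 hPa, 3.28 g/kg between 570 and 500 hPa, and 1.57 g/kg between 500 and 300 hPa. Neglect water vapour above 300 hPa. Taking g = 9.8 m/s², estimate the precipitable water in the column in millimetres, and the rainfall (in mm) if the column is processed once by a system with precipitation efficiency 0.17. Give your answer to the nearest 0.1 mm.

Precipitable water is the column-integrated vapour mass per unit area: PW = (1/g) Σ q̄ Δp, with q in kg/kg and Δp in Pa (1 kg/m² of water = 1 mm).
Layer 1015–680 hPa: Δp = 335 hPa = 33500 Pa, q̄ = 0.0067 kg/kg → 0.0067 × 33500 / 9.8 = 22.90 mm
Layer 680–570 hPa: Δp = 110 hPa = 11000 Pa, q̄ = 0.00415 kg/kg → 0.00415 × 11000 / 9.8 = 4.66 mm
Layer 570–500 hPa: Δp = 70 hPa = 7000 Pa, q̄ = 0.00328 kg/kg → 0.00328 × 7000 / 9.8 = 2.34 mm
Layer 500–300 hPa: Δp = 200 hPa = 20000 Pa, q̄ = 0.00157 kg/kg → 0.00157 × 20000 / 9.8 = 3.20 mm
PW = 22.90 + 4.66 + 2.34 + 3.20 = 33.10 ≈ 33.1 mm.
Rainfall = ε × PW = 0.17 × 33.1 = 5.6 mm.

PW ≈ 33.1 mm; rainfall ≈ 5.6 mm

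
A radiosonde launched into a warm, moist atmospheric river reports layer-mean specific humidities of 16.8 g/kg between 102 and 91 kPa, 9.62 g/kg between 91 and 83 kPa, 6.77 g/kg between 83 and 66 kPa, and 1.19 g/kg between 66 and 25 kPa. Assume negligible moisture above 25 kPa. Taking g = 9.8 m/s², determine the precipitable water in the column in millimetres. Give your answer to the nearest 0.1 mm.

PW ≈ 43.4 mm

Precipitable water is the column-integrated vapour mass per unit area: PW = (1/g) Σ q̄ Δp, with q in kg/kg and Δp in Pa (1 kg/m² of water = 1 mm).
Layer 102–91 kPa: Δp = 110 hPa = 11000 Pa, q̄ = 0.0168 kg/kg → 0.0168 × 11000 / 9.8 = 18.86 mm
Layer 91–83 kPa: Δp = 80 hPa = 8000 Pa, q̄ = 0.00962 kg/kg → 0.00962 × 8000 / 9.8 = 7.85 mm
Layer 83–66 kPa: Δp = 170 hPa = 17000 Pa, q̄ = 0.00677 kg/kg → 0.00677 × 17000 / 9.8 = 11.74 mm
Layer 66–25 kPa: Δp = 410 hPa = 41000 Pa, q̄ = 0.00119 kg/kg → 0.00119 × 41000 / 9.8 = 4.98 mm
PW = 18.86 + 7.85 + 11.74 + 4.98 = 43.43 ≈ 43.4 mm.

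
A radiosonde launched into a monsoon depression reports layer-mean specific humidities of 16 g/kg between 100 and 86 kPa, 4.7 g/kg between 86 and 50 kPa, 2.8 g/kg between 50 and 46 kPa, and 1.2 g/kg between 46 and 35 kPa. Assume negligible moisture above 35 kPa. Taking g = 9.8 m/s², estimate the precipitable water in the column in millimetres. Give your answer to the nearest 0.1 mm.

PW ≈ 42.6 mm

Precipitable water is the column-integrated vapour mass per unit area: PW = (1/g) Σ q̄ Δp, with q in kg/kg and Δp in Pa (1 kg/m² of water = 1 mm).
Layer 100–86 kPa: Δp = 140 hPa = 14000 Pa, q̄ = 0.016 kg/kg → 0.016 × 14000 / 9.8 = 22.86 mm
Layer 86–50 kPa: Δp = 360 hPa = 36000 Pa, q̄ = 0.0047 kg/kg → 0.0047 × 36000 / 9.8 = 17.27 mm
Layer 50–46 kPa: Δp = 40 hPa = 4000 Pa, q̄ = 0.0028 kg/kg → 0.0028 × 4000 / 9.8 = 1.14 mm
Layer 46–35 kPa: Δp = 110 hPa = 11000 Pa, q̄ = 0.0012 kg/kg → 0.0012 × 11000 / 9.8 = 1.35 mm
PW = 22.86 + 17.27 + 1.14 + 1.35 = 42.62 ≈ 42.6 mm.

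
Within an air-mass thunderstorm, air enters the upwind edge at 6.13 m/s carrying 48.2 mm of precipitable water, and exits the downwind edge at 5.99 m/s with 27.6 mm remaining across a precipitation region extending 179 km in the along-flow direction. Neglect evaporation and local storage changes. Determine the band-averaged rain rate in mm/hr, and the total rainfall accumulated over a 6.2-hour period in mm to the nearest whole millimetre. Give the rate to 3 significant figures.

R ≈ 2.62 mm/hr; total ≈ 16 mm

Column moisture flux per unit crosswind length is F = V × PW.
Inflow: F_in = 6.13 × 48.2 = 295.466 mm·m/s
Outflow: F_out = 5.99 × 27.6 = 165.324 mm·m/s
Steady-state rate R = (F_in − F_out)/L = (295.466 − 165.324) / 179000 m = 7.271e-04 mm/s.
R = 7.271e-04 × 3600 = 2.62 mm/hr.
Over 6.2 h: total = 2.62 × 6.2 = 16.244 ≈ 16 mm.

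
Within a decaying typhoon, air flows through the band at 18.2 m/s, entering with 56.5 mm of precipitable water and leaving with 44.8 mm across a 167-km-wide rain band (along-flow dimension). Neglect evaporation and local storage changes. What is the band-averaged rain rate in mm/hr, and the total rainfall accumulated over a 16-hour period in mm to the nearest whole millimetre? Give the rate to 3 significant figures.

R ≈ 4.59 mm/hr; total ≈ 73 mm

Column moisture flux per unit crosswind length is F = V × PW.
Inflow: F_in = 18.2 × 56.5 = 1028.3 mm·m/s
Outflow: F_out = 18.2 × 44.8 = 815.36 mm·m/s
Steady-state rate R = (F_in − F_out)/L = (1028.3 − 815.36) / 167000 m = 1.275e-03 mm/s.
R = 1.275e-03 × 3600 = 4.59 mm/hr.
Over 16 h: total = 4.59 × 16 = 73.44 ≈ 73 mm.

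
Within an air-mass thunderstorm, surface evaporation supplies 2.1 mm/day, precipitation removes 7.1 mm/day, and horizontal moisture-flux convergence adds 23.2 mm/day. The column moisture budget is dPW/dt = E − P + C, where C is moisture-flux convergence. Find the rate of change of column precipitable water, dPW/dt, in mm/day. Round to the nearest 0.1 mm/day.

dPW/dt = E − P + C = 2.1 − 7.1 + (23.2) = 18.2 mm/day.

dPW/dt ≈ 18.2 mm/day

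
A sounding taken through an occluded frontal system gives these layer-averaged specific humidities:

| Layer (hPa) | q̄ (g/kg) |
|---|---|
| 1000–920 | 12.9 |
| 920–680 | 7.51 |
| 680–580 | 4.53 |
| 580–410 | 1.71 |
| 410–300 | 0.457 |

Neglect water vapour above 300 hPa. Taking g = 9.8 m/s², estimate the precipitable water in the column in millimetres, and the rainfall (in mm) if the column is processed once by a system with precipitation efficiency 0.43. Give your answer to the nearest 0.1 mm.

PW ≈ 37.0 mm; rainfall ≈ 15.9 mm

Precipitable water is the column-integrated vapour mass per unit area: PW = (1/g) Σ q̄ Δp, with q in kg/kg and Δp in Pa (1 kg/m² of water = 1 mm).
Layer 1000–920 hPa: Δp = 80 hPa = 8000 Pa, q̄ = 0.0129 kg/kg → 0.0129 × 8000 / 9.8 = 10.53 mm
Layer 920–680 hPa: Δp = 240 hPa = 24000 Pa, q̄ = 0.00751 kg/kg → 0.00751 × 24000 / 9.8 = 18.39 mm
Layer 680–580 hPa: Δp = 100 hPa = 10000 Pa, q̄ = 0.00453 kg/kg → 0.00453 × 10000 / 9.8 = 4.62 mm
Layer 580–410 hPa: Δp = 170 hPa = 17000 Pa, q̄ = 0.00171 kg/kg → 0.00171 × 17000 / 9.8 = 2.97 mm
Layer 410–300 hPa: Δp = 110 hPa = 11000 Pa, q̄ = 0.000457 kg/kg → 0.000457 × 11000 / 9.8 = 0.51 mm
PW = 10.53 + 18.39 + 4.62 + 2.97 + 0.51 = 37.02 ≈ 37.0 mm.
Rainfall = ε × PW = 0.43 × 37.0 = 15.9 mm.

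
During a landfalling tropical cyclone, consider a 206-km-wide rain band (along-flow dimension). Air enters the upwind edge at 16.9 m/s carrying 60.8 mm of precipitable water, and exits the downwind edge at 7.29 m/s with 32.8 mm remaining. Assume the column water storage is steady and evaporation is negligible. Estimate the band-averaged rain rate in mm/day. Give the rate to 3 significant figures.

Column moisture flux per unit crosswind length is F = V × PW.
Inflow: F_in = 16.9 × 60.8 = 1027.52 mm·m/s
Outflow: F_out = 7.29 × 32.8 = 239.112 mm·m/s
Steady-state rate R = (F_in − F_out)/L = (1027.52 − 239.112) / 206000 m = 3.827e-03 mm/s.
R = 3.827e-03 × 3600 × 24 = 331 mm/day.

R ≈ 331 mm/day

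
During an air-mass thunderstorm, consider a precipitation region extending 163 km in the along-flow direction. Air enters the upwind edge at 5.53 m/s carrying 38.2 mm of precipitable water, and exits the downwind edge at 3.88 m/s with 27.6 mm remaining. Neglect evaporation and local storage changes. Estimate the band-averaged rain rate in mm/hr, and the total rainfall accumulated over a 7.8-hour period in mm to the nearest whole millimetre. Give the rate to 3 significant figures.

R ≈ 2.30 mm/hr; total ≈ 18 mm

Column moisture flux per unit crosswind length is F = V × PW.
Inflow: F_in = 5.53 × 38.2 = 211.246 mm·m/s
Outflow: F_out = 3.88 × 27.6 = 107.088 mm·m/s
Steady-state rate R = (F_in − F_out)/L = (211.246 − 107.088) / 163000 m = 6.390e-04 mm/s.
R = 6.390e-04 × 3600 = 2.30 mm/hr.
Over 7.8 h: total = 2.30 × 7.8 = 17.94 ≈ 18 mm.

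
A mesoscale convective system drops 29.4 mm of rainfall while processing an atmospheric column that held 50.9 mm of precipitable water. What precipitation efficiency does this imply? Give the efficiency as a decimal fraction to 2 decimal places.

ε ≈ 0.58

ε = rainfall / PW = 29.4 / 50.9 = 0.58.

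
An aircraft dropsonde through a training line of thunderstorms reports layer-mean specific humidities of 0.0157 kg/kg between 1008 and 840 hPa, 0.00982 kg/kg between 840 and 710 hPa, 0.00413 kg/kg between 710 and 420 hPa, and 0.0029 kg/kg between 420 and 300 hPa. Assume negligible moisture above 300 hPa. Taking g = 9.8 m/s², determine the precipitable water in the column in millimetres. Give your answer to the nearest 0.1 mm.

PW ≈ 55.7 mm

Precipitable water is the column-integrated vapour mass per unit area: PW = (1/g) Σ q̄ Δp, with q in kg/kg and Δp in Pa (1 kg/m² of water = 1 mm).
Layer 1008–840 hPa: Δp = 168 hPa = 16800 Pa, q̄ = 0.0157 kg/kg → 0.0157 × 16800 / 9.8 = 26.91 mm
Layer 840–710 hPa: Δp = 130 hPa = 13000 Pa, q̄ = 0.00982 kg/kg → 0.00982 × 13000 / 9.8 = 13.03 mm
Layer 710–420 hPa: Δp = 290 hPa = 29000 Pa, q̄ = 0.00413 kg/kg → 0.00413 × 29000 / 9.8 = 12.22 mm
Layer 420–300 hPa: Δp = 120 hPa = 12000 Pa, q̄ = 0.0029 kg/kg → 0.0029 × 12000 / 9.8 = 3.55 mm
PW = 26.91 + 13.03 + 12.22 + 3.55 = 55.71 ≈ 55.7 mm.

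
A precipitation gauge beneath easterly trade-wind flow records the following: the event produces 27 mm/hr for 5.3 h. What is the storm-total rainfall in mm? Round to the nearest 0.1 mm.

total ≈ 143.1 mm

Total = Σ Rᵢ Δtᵢ = 27 × 5.3
      = 143.1 = 143.1 mm.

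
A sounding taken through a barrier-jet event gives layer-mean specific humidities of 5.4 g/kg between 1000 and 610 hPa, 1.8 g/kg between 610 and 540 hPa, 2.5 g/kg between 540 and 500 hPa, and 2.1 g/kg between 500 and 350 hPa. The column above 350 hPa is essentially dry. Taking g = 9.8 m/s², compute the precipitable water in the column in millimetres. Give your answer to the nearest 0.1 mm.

PW ≈ 27.0 mm

Precipitable water is the column-integrated vapour mass per unit area: PW = (1/g) Σ q̄ Δp, with q in kg/kg and Δp in Pa (1 kg/m² of water = 1 mm).
Layer 1000–610 hPa: Δp = 390 hPa = 39000 Pa, q̄ = 0.0054 kg/kg → 0.0054 × 39000 / 9.8 = 21.49 mm
Layer 610–540 hPa: Δp = 70 hPa = 7000 Pa, q̄ = 0.0018 kg/kg → 0.0018 × 7000 / 9.8 = 1.29 mm
Layer 540–500 hPa: Δp = 40 hPa = 4000 Pa, q̄ = 0.0025 kg/kg → 0.0025 × 4000 / 9.8 = 1.02 mm
Layer 500–350 hPa: Δp = 150 hPa = 15000 Pa, q̄ = 0.0021 kg/kg → 0.0021 × 15000 / 9.8 = 3.21 mm
PW = 21.49 + 1.29 + 1.02 + 3.21 = 27.01 ≈ 27.0 mm.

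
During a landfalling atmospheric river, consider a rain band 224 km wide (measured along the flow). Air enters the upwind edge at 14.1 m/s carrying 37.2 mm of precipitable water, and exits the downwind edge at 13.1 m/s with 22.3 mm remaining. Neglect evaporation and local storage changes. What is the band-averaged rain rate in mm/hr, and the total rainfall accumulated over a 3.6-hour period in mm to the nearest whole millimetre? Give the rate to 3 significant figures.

R ≈ 3.73 mm/hr; total ≈ 13 mm

Column moisture flux per unit crosswind length is F = V × PW.
Inflow: F_in = 14.1 × 37.2 = 524.52 mm·m/s
Outflow: F_out = 13.1 × 22.3 = 292.13 mm·m/s
Steady-state rate R = (F_in − F_out)/L = (524.52 − 292.13) / 224000 m = 1.037e-03 mm/s.
R = 1.037e-03 × 3600 = 3.73 mm/hr.
Over 3.6 h: total = 3.73 × 3.6 = 13.428 ≈ 13 mm.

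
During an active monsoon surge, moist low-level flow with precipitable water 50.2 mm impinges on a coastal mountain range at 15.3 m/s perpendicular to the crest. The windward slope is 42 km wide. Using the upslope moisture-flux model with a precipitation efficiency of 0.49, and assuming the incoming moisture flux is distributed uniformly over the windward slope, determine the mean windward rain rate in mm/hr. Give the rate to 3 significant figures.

Incoming column moisture flux per unit ridge length: F = V × PW = 15.3 × 50.2 = 768.06 mm·m/s.
Spread over the 42 km slope with efficiency ε = 0.49: R = ε·F/W = 0.49 × 768.06 / 42000 m = 8.961e-03 mm/s.
R = 8.961e-03 × 3600 = 32.3 mm/hr.

R ≈ 32.3 mm/hr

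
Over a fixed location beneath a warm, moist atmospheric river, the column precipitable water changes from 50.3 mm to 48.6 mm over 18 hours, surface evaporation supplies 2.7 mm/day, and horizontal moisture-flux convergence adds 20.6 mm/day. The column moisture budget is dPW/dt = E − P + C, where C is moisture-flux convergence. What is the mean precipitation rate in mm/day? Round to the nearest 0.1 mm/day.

P ≈ 25.6 mm/day

dPW/dt = (48.6 − 50.3) mm / (18/24 day) = -2.267 mm/day.
P = E + C − dPW/dt = 2.7 + (20.6) − (-2.267) = 25.6 mm/day.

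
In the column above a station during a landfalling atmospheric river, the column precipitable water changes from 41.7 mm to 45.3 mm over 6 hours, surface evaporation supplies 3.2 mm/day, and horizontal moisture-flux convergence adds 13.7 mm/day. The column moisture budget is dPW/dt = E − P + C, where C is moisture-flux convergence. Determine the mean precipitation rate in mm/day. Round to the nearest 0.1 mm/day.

P ≈ 2.5 mm/day

dPW/dt = (45.3 − 41.7) mm / (6/24 day) = +14.400 mm/day.
P = E + C − dPW/dt = 3.2 + (13.7) − (+14.400) = 2.5 mm/day.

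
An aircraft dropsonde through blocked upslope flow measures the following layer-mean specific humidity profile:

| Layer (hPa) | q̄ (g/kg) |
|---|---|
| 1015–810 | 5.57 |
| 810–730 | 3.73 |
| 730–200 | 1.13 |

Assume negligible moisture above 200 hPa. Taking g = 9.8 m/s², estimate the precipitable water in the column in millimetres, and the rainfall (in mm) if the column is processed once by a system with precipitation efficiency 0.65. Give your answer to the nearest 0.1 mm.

Precipitable water is the column-integrated vapour mass per unit area: PW = (1/g) Σ q̄ Δp, with q in kg/kg and Δp in Pa (1 kg/m² of water = 1 mm).
Layer 1015–810 hPa: Δp = 205 hPa = 20500 Pa, q̄ = 0.00557 kg/kg → 0.00557 × 20500 / 9.8 = 11.65 mm
Layer 810–730 hPa: Δp = 80 hPa = 8000 Pa, q̄ = 0.00373 kg/kg → 0.00373 × 8000 / 9.8 = 3.04 mm
Layer 730–200 hPa: Δp = 530 hPa = 53000 Pa, q̄ = 0.00113 kg/kg → 0.00113 × 53000 / 9.8 = 6.11 mm
PW = 11.65 + 3.04 + 6.11 = 20.80 ≈ 20.8 mm.
Rainfall = ε × PW = 0.65 × 20.8 = 13.5 mm.

PW ≈ 20.8 mm; rainfall ≈ 13.5 mm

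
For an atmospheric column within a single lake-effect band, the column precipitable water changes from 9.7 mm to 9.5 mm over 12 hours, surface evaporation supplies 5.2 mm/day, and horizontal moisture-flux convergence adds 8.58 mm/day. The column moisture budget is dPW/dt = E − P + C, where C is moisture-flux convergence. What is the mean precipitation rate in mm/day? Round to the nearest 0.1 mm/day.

P ≈ 14.2 mm/day

dPW/dt = (9.5 − 9.7) mm / (12/24 day) = -0.400 mm/day.
P = E + C − dPW/dt = 5.2 + (8.58) − (-0.400) = 14.2 mm/day.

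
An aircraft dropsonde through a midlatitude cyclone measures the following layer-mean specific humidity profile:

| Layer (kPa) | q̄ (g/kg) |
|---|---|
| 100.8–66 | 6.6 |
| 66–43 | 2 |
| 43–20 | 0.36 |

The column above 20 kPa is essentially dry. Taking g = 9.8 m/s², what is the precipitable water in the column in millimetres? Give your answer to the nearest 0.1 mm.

PW ≈ 29.0 mm

Precipitable water is the column-integrated vapour mass per unit area: PW = (1/g) Σ q̄ Δp, with q in kg/kg and Δp in Pa (1 kg/m² of water = 1 mm).
Layer 100.8–66 kPa: Δp = 348 hPa = 34800 Pa, q̄ = 0.0066 kg/kg → 0.0066 × 34800 / 9.8 = 23.44 mm
Layer 66–43 kPa: Δp = 230 hPa = 23000 Pa, q̄ = 0.002 kg/kg → 0.002 × 23000 / 9.8 = 4.69 mm
Layer 43–20 kPa: Δp = 230 hPa = 23000 Pa, q̄ = 0.00036 kg/kg → 0.00036 × 23000 / 9.8 = 0.84 mm
PW = 23.44 + 4.69 + 0.84 = 28.97 ≈ 29.0 mm.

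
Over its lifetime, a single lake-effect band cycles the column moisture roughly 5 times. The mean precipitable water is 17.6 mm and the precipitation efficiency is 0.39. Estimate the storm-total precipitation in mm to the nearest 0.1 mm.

precipitation ≈ 34.3 mm

Each cycle deposits ε × PW = 0.39 × 17.6 = 6.864 mm.
Over 5 cycles: 5 × 6.864 = 34.3 mm.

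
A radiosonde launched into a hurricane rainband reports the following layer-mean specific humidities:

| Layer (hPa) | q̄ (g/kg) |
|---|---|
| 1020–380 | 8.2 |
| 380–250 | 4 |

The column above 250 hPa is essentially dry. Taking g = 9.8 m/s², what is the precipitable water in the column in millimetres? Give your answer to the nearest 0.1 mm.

PW ≈ 58.9 mm

Precipitable water is the column-integrated vapour mass per unit area: PW = (1/g) Σ q̄ Δp, with q in kg/kg and Δp in Pa (1 kg/m² of water = 1 mm).
Layer 1020–380 hPa: Δp = 640 hPa = 64000 Pa, q̄ = 0.0082 kg/kg → 0.0082 × 64000 / 9.8 = 53.55 mm
Layer 380–250 hPa: Δp = 130 hPa = 13000 Pa, q̄ = 0.004 kg/kg → 0.004 × 13000 / 9.8 = 5.31 mm
PW = 53.55 + 5.31 = 58.86 ≈ 58.9 mm.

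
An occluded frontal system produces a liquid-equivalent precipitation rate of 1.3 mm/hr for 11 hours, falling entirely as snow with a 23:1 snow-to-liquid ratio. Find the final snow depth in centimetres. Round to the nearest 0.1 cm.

snow depth ≈ 32.9 cm

Liquid-equivalent depth = 1.3 × 11 = 14.3 mm.
Snow depth = 14.3 mm × 23 = 328.9 mm = 32.9 cm.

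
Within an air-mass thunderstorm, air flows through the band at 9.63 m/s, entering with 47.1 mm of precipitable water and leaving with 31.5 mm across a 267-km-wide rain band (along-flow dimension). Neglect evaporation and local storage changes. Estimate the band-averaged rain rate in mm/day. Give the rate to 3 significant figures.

R ≈ 48.6 mm/day

Column moisture flux per unit crosswind length is F = V × PW.
Inflow: F_in = 9.63 × 47.1 = 453.573 mm·m/s
Outflow: F_out = 9.63 × 31.5 = 303.345 mm·m/s
Steady-state rate R = (F_in − F_out)/L = (453.573 − 303.345) / 267000 m = 5.627e-04 mm/s.
R = 5.627e-04 × 3600 × 24 = 48.6 mm/day.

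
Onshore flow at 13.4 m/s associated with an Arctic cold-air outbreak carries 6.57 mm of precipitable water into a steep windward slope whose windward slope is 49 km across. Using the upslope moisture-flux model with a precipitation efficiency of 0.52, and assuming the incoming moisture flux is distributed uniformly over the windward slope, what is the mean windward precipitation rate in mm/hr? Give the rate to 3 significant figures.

Incoming column moisture flux per unit ridge length: F = V × PW = 13.4 × 6.57 = 88.038 mm·m/s.
Spread over the 49 km slope with efficiency ε = 0.52: R = ε·F/W = 0.52 × 88.038 / 49000 m = 9.343e-04 mm/s.
R = 9.343e-04 × 3600 = 3.36 mm/hr.

R ≈ 3.36 mm/hr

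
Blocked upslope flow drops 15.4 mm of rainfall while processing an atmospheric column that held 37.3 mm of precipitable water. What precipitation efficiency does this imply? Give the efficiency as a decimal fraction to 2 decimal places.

ε ≈ 0.41

ε = rainfall / PW = 15.4 / 37.3 = 0.41.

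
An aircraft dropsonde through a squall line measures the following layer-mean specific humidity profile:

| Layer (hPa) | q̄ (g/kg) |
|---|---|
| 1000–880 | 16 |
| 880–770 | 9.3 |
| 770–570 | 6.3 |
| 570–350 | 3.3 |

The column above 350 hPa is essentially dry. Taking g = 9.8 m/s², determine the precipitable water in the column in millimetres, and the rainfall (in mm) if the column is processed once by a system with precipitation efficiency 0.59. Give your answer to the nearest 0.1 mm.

PW ≈ 50.3 mm; rainfall ≈ 29.7 mm

Precipitable water is the column-integrated vapour mass per unit area: PW = (1/g) Σ q̄ Δp, with q in kg/kg and Δp in Pa (1 kg/m² of water = 1 mm).
Layer 1000–880 hPa: Δp = 120 hPa = 12000 Pa, q̄ = 0.016 kg/kg → 0.016 × 12000 / 9.8 = 19.59 mm
Layer 880–770 hPa: Δp = 110 hPa = 11000 Pa, q̄ = 0.0093 kg/kg → 0.0093 × 11000 / 9.8 = 10.44 mm
Layer 770–570 hPa: Δp = 200 hPa = 20000 Pa, q̄ = 0.0063 kg/kg → 0.0063 × 20000 / 9.8 = 12.86 mm
Layer 570–350 hPa: Δp = 220 hPa = 22000 Pa, q̄ = 0.0033 kg/kg → 0.0033 × 22000 / 9.8 = 7.41 mm
PW = 19.59 + 10.44 + 12.86 + 7.41 = 50.30 ≈ 50.3 mm.
Rainfall = ε × PW = 0.59 × 50.3 = 29.7 mm.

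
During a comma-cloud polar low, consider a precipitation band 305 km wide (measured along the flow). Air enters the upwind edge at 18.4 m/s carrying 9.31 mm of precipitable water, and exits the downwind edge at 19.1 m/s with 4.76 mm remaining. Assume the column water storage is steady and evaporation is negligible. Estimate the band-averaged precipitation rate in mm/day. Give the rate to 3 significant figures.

R ≈ 22.8 mm/day

Column moisture flux per unit crosswind length is F = V × PW.
Inflow: F_in = 18.4 × 9.31 = 171.304 mm·m/s
Outflow: F_out = 19.1 × 4.76 = 90.916 mm·m/s
Steady-state rate R = (F_in − F_out)/L = (171.304 − 90.916) / 305000 m = 2.636e-04 mm/s.
R = 2.636e-04 × 3600 × 24 = 22.8 mm/day.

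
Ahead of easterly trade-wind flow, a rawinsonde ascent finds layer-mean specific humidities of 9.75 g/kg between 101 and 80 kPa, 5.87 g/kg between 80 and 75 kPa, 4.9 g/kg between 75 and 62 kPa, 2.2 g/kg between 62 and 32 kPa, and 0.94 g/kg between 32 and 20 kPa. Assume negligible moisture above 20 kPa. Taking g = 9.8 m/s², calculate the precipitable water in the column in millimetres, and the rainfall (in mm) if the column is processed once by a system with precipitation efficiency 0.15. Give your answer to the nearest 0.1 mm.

Precipitable water is the column-integrated vapour mass per unit area: PW = (1/g) Σ q̄ Δp, with q in kg/kg and Δp in Pa (1 kg/m² of water = 1 mm).
Layer 101–80 kPa: Δp = 210 hPa = 21000 Pa, q̄ = 0.00975 kg/kg → 0.00975 × 21000 / 9.8 = 20.89 mm
Layer 80–75 kPa: Δp = 50 hPa = 5000 Pa, q̄ = 0.00587 kg/kg → 0.00587 × 5000 / 9.8 = 2.99 mm
Layer 75–62 kPa: Δp = 130 hPa = 13000 Pa, q̄ = 0.0049 kg/kg → 0.0049 × 13000 / 9.8 = 6.50 mm
Layer 62–32 kPa: Δp = 300 hPa = 30000 Pa, q̄ = 0.0022 kg/kg → 0.0022 × 30000 / 9.8 = 6.73 mm
Layer 32–20 kPa: Δp = 120 hPa = 12000 Pa, q̄ = 0.00094 kg/kg → 0.00094 × 12000 / 9.8 = 1.15 mm
PW = 20.89 + 2.99 + 6.50 + 6.73 + 1.15 = 38.26 ≈ 38.3 mm.
Rainfall = ε × PW = 0.15 × 38.3 = 5.7 mm.

PW ≈ 38.3 mm; rainfall ≈ 5.7 mm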